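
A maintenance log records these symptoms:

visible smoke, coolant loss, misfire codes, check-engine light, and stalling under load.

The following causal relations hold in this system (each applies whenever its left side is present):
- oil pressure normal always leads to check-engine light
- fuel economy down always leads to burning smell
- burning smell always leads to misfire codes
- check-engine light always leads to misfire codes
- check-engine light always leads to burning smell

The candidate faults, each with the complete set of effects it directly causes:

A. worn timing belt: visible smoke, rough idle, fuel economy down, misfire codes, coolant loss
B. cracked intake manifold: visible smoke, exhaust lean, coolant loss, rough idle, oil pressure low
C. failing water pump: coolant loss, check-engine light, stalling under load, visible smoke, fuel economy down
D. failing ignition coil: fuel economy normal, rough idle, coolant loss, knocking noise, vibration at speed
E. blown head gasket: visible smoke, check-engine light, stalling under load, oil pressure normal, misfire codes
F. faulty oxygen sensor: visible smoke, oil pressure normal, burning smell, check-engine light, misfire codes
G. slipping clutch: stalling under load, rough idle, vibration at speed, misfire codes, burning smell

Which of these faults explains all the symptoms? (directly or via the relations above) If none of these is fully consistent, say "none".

Per-candidate check:
(A) worn timing belt — does not account for check-engine light, stalling under load
(B) cracked intake manifold — does not account for misfire codes, check-engine light, stalling under load
(C) failing water pump — accounts for every observation (misfire codes by check-engine light → misfire codes)
(D) failing ignition coil — visible smoke -; coolant loss +; misfire codes -; check-engine light -; stalling under load -
(E) blown head gasket — visible smoke +; coolant loss -; misfire codes +; check-engine light +; stalling under load +
(F) faulty oxygen sensor — visible smoke +; coolant loss -; misfire codes +; check-engine light +; stalling under load -
(G) slipping clutch — does not account for visible smoke, coolant loss, check-engine light
(C) alone accounts for all the evidence.

C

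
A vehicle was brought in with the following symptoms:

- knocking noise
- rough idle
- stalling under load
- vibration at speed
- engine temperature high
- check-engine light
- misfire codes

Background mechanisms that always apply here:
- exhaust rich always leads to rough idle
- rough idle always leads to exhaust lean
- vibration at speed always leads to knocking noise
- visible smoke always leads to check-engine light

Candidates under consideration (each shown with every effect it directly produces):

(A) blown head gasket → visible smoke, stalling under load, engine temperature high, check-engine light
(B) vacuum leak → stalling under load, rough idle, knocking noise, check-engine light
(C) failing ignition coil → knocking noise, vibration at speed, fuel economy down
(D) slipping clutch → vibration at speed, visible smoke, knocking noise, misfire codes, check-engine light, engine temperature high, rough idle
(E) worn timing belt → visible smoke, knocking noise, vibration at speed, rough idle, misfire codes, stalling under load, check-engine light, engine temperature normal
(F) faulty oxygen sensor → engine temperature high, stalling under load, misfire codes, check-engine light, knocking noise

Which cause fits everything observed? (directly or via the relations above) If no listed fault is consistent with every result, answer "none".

Per-candidate check:
(A) blown head gasket — knocking noise ✗; rough idle ✗; stalling under load ✓; vibration at speed ✗; engine temperature high ✓; check-engine light ✓; misfire codes ✗
(B) vacuum leak — does not account for vibration at speed, engine temperature high, misfire codes
(C) failing ignition coil — does not account for rough idle, stalling under load, engine temperature high, check-engine light, misfire codes
(D) slipping clutch — does not account for stalling under load
(E) worn timing belt — knocking noise ✓; rough idle ✓; stalling under load ✓; vibration at speed ✓; engine temperature high ✗; check-engine light ✓; misfire codes ✓
(F) faulty oxygen sensor — knocking noise ✓; rough idle ✗; stalling under load ✓; vibration at speed ✗; engine temperature high ✓; check-engine light ✓; misfire codes ✓
Every candidate fails on at least one observation.

none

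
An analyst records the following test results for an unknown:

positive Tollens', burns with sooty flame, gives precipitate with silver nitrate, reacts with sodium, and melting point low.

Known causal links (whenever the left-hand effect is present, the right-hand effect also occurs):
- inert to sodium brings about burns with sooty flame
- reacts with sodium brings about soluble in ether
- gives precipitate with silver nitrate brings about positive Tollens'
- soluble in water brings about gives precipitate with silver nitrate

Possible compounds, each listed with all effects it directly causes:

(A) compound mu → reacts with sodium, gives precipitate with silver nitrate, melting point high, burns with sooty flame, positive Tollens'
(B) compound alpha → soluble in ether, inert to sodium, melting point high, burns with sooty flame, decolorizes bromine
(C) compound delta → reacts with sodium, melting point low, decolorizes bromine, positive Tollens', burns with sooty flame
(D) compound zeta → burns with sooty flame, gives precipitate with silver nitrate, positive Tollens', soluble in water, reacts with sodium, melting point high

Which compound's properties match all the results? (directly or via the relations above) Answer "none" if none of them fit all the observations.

Checking each candidate against the observations:
(A) compound mu — fails on melting point low (predicts melting point high, not melting point low)
(B) compound alpha — fails on positive Tollens', gives precipitate with silver nitrate, reacts with sodium, melting point low (predicts inert to sodium, not reacts with sodium; predicts melting point high, not melting point low)
(C) compound delta — does not account for gives precipitate with silver nitrate
(D) compound zeta — positive Tollens' match; burns with sooty flame match; gives precipitate with silver nitrate match; reacts with sodium match; melting point low miss
No candidate is consistent with all observations.

none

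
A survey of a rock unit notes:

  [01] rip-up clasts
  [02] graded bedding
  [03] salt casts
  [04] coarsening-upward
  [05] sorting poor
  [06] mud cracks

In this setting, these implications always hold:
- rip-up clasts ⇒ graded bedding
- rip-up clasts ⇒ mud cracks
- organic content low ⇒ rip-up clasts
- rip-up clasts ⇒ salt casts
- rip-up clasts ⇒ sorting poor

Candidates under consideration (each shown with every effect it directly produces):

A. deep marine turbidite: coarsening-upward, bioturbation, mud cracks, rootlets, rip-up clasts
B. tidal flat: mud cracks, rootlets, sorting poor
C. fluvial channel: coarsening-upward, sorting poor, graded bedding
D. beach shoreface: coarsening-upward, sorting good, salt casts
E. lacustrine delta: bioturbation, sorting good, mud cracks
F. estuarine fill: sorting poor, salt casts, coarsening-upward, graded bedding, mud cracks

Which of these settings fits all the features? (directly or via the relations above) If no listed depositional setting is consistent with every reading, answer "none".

For each candidate, compare predicted effects to what was observed:
(A) deep marine turbidite — accounts for every observation (graded bedding by rip-up clasts → graded bedding)
(B) tidal flat — rip-up clasts NO; graded bedding NO; salt casts NO; coarsening-upward NO; sorting poor yes; mud cracks yes
(C) fluvial channel — does not account for rip-up clasts, salt casts, mud cracks
(D) beach shoreface — rip-up clasts NO; graded bedding NO; salt casts yes; coarsening-upward yes; sorting poor NO; mud cracks NO
(E) lacustrine delta — rip-up clasts NO; graded bedding NO; salt casts NO; coarsening-upward NO; sorting poor NO; mud cracks yes
(F) estuarine fill — rip-up clasts NO; graded bedding yes; salt casts yes; coarsening-upward yes; sorting poor yes; mud cracks yes
Only (A) is consistent with every observation.

A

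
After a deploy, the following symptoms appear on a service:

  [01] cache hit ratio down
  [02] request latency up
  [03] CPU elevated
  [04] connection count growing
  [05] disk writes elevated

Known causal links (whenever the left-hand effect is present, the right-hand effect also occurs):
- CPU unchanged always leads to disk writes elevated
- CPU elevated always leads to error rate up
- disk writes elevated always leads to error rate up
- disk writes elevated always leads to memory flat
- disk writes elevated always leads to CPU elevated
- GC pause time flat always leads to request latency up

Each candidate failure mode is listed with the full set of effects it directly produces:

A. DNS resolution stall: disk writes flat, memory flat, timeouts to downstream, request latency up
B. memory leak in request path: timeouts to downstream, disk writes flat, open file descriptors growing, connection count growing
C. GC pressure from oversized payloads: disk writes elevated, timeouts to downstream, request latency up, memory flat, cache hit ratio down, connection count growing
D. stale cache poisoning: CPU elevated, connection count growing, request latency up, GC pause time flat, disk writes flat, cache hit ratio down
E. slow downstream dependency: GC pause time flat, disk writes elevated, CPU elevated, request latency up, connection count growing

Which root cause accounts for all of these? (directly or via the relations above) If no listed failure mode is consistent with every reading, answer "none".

For each candidate, compare predicted effects to what was observed:
(A) DNS resolution stall — fails on cache hit ratio down, CPU elevated, connection count growing, disk writes elevated (predicts disk writes flat, not disk writes elevated)
(B) memory leak in request path — fails on cache hit ratio down, request latency up, CPU elevated, disk writes elevated (predicts disk writes flat, not disk writes elevated)
(C) GC pressure from oversized payloads — cache hit ratio down yes; request latency up yes; CPU elevated yes (by disk writes elevated → CPU elevated); connection count growing yes; disk writes elevated yes
(D) stale cache poisoning — fails on disk writes elevated (predicts disk writes flat, not disk writes elevated)
(E) slow downstream dependency — cache hit ratio down NO; request latency up yes; CPU elevated yes; connection count growing yes; disk writes elevated yes
(C) is the only candidate with no mismatches.

C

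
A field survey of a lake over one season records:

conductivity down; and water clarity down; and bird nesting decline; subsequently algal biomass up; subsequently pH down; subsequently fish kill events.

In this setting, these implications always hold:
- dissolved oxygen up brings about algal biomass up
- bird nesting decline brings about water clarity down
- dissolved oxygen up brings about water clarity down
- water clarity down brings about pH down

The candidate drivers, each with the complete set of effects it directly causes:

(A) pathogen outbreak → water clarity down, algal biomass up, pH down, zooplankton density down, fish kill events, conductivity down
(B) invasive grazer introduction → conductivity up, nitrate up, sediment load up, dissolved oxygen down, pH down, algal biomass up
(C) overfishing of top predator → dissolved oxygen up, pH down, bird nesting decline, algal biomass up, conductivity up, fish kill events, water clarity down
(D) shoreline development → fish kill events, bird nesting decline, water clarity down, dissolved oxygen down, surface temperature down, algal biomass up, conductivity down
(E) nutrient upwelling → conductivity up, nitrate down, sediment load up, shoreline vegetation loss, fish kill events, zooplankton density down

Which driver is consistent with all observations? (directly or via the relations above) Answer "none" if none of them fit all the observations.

Checking each candidate against the observations:
(A) pathogen outbreak — does not account for bird nesting decline
(B) invasive grazer introduction — conductivity down miss; water clarity down miss; bird nesting decline miss; algal biomass up match; pH down match; fish kill events miss
(C) overfishing of top predator — fails on conductivity down (predicts conductivity up, not conductivity down)
(D) shoreline development — conductivity down match; water clarity down match; bird nesting decline match; algal biomass up match; pH down match (through water clarity down → pH down); fish kill events match
(E) nutrient upwelling — conductivity down miss; water clarity down miss; bird nesting decline miss; algal biomass up miss; pH down miss; fish kill events match
(D) is the only candidate with no mismatches.

D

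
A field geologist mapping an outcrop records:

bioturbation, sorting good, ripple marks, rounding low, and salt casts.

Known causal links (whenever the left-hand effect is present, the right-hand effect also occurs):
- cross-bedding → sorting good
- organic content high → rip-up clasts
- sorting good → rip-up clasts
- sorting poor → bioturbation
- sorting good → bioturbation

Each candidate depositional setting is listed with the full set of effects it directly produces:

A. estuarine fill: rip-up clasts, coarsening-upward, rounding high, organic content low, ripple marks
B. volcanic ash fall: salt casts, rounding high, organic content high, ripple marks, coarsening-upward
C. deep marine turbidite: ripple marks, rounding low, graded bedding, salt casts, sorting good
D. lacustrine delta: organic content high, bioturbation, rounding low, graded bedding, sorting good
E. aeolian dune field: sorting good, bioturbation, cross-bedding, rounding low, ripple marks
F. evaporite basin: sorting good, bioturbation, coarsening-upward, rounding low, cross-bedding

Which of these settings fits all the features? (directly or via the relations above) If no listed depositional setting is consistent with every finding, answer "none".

C

For each candidate, compare predicted effects to what was observed:
(A) estuarine fill — fails on bioturbation, sorting good, rounding low, salt casts (predicts rounding high, not rounding low)
(B) volcanic ash fall — fails on bioturbation, sorting good, rounding low (predicts rounding high, not rounding low)
(C) deep marine turbidite — bioturbation ✓ (via sorting good → bioturbation); sorting good ✓; ripple marks ✓; rounding low ✓; salt casts ✓
(D) lacustrine delta — bioturbation ✓; sorting good ✓; ripple marks ✗; rounding low ✓; salt casts ✗
(E) aeolian dune field — does not account for salt casts
(F) evaporite basin — does not account for ripple marks, salt casts
(C) alone accounts for all the evidence.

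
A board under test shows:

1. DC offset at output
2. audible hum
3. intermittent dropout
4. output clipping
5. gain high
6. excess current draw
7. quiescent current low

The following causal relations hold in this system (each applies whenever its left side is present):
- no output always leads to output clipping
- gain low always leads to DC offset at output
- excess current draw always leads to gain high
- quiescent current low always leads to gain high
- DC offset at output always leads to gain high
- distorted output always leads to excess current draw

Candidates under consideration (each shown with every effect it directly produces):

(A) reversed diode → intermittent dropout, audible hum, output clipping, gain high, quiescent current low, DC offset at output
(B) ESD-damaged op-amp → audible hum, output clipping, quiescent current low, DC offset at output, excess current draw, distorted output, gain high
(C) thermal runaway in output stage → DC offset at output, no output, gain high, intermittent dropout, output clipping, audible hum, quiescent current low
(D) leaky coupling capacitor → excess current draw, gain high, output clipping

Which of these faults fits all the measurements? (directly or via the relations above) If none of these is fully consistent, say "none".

none

Checking each candidate against the observations:
(A) reversed diode — does not account for excess current draw
(B) ESD-damaged op-amp — DC offset at output +; audible hum +; intermittent dropout -; output clipping +; gain high +; excess current draw +; quiescent current low +
(C) thermal runaway in output stage — does not account for excess current draw
(D) leaky coupling capacitor — does not account for DC offset at output, audible hum, intermittent dropout, quiescent current low
No candidate is consistent with all observations.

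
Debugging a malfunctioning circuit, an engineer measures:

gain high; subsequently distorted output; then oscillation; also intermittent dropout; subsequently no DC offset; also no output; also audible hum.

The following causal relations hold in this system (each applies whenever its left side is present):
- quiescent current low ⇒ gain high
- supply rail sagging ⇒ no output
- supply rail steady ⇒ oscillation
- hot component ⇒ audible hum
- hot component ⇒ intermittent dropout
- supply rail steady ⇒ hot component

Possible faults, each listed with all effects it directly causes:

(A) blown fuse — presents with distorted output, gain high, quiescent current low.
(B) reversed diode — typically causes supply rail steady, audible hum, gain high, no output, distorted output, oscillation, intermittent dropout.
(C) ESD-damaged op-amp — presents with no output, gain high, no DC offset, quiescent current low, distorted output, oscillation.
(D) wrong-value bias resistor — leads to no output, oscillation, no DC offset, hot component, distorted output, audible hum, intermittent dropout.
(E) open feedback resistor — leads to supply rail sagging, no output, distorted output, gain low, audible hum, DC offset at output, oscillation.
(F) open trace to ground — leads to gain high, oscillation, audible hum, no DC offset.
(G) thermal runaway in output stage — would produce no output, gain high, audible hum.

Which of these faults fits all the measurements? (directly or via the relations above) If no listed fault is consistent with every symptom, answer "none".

none

For each candidate, compare predicted effects to what was observed:
(A) blown fuse — gain high +; distorted output +; oscillation -; intermittent dropout -; no DC offset -; no output -; audible hum -
(B) reversed diode — gain high +; distorted output +; oscillation +; intermittent dropout +; no DC offset -; no output +; audible hum +
(C) ESD-damaged op-amp — gain high +; distorted output +; oscillation +; intermittent dropout -; no DC offset +; no output +; audible hum -
(D) wrong-value bias resistor — does not account for gain high
(E) open feedback resistor — fails on gain high, intermittent dropout, no DC offset (predicts gain low, not gain high; predicts DC offset at output, not no DC offset)
(F) open trace to ground — does not account for distorted output, intermittent dropout, no output
(G) thermal runaway in output stage — gain high +; distorted output -; oscillation -; intermittent dropout -; no DC offset -; no output +; audible hum +
No candidate is consistent with all observations.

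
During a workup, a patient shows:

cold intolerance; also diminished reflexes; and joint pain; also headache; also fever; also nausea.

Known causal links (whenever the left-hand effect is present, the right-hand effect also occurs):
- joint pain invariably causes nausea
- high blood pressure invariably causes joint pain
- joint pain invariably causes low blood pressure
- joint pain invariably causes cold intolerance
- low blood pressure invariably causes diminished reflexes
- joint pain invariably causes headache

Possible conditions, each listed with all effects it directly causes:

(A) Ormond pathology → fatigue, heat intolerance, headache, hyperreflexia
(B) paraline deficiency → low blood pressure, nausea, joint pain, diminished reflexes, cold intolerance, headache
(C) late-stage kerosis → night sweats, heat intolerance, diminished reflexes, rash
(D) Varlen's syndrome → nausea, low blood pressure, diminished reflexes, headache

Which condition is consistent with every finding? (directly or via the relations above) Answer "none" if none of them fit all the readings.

none

Testing each hypothesis:
(A) Ormond pathology — cold intolerance NO; diminished reflexes NO; joint pain NO; headache yes; fever NO; nausea NO
(B) paraline deficiency — cold intolerance yes; diminished reflexes yes; joint pain yes; headache yes; fever NO; nausea yes
(C) late-stage kerosis — fails on cold intolerance, joint pain, headache, fever, nausea (predicts heat intolerance, not cold intolerance)
(D) Varlen's syndrome — cold intolerance NO; diminished reflexes yes; joint pain NO; headache yes; fever NO; nausea yes
No candidate is consistent with all observations.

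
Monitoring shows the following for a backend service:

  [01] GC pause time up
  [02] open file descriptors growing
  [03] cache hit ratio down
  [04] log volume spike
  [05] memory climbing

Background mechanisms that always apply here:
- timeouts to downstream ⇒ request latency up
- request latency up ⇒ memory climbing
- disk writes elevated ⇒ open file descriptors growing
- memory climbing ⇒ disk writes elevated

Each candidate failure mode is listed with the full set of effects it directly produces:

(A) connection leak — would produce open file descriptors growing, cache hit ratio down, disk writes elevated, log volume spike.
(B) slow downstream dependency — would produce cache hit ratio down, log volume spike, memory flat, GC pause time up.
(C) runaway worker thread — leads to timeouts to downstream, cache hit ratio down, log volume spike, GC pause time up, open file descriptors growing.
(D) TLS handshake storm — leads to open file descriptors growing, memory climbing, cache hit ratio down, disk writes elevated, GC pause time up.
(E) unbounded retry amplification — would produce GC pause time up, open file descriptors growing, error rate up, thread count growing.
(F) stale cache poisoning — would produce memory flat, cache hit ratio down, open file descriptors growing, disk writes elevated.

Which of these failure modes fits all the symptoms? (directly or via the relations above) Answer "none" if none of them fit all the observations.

Checking each candidate against the observations:
(A) connection leak — does not account for GC pause time up, memory climbing
(B) slow downstream dependency — fails on open file descriptors growing, memory climbing (predicts memory flat, not memory climbing)
(C) runaway worker thread — GC pause time up yes; open file descriptors growing yes; cache hit ratio down yes; log volume spike yes; memory climbing yes (through timeouts to downstream → request latency up → memory climbing)
(D) TLS handshake storm — does not account for log volume spike
(E) unbounded retry amplification — GC pause time up yes; open file descriptors growing yes; cache hit ratio down NO; log volume spike NO; memory climbing NO
(F) stale cache poisoning — fails on GC pause time up, log volume spike, memory climbing (predicts memory flat, not memory climbing)
(C) alone accounts for all the evidence.

C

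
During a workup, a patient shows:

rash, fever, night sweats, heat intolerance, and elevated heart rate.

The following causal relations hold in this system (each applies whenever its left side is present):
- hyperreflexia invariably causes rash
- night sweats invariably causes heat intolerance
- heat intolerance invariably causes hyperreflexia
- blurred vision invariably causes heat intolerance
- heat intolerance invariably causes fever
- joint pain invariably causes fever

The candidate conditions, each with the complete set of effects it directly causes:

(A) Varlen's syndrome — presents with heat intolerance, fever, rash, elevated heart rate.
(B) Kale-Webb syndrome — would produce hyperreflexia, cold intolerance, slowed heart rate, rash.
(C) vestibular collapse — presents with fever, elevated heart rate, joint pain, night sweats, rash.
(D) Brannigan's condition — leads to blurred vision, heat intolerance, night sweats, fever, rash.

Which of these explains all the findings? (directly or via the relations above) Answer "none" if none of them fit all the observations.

C

Per-candidate check:
(A) Varlen's syndrome — does not account for night sweats
(B) Kale-Webb syndrome — rash yes; fever NO; night sweats NO; heat intolerance NO; elevated heart rate NO
(C) vestibular collapse — accounts for every observation (heat intolerance via night sweats → heat intolerance)
(D) Brannigan's condition — rash yes; fever yes; night sweats yes; heat intolerance yes; elevated heart rate NO
(C) alone accounts for all the evidence.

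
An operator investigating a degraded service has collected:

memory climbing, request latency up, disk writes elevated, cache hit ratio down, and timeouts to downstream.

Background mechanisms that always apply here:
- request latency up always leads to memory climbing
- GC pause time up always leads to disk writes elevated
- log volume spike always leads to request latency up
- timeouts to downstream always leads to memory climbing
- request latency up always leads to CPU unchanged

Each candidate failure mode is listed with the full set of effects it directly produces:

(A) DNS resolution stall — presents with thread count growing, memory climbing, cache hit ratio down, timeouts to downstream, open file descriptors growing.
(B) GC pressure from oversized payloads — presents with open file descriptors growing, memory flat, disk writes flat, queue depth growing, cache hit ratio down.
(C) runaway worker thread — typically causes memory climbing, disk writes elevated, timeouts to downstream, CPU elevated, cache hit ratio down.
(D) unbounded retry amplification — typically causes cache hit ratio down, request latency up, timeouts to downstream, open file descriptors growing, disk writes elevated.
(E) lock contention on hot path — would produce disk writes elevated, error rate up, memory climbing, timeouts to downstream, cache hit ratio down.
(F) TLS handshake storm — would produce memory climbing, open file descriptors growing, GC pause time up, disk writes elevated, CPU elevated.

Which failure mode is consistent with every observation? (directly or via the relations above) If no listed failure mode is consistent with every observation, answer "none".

Checking each candidate against the observations:
(A) DNS resolution stall — does not account for request latency up, disk writes elevated
(B) GC pressure from oversized payloads — memory climbing NO; request latency up NO; disk writes elevated NO; cache hit ratio down yes; timeouts to downstream NO
(C) runaway worker thread — does not account for request latency up
(D) unbounded retry amplification — accounts for every observation (memory climbing through timeouts to downstream → memory climbing)
(E) lock contention on hot path — does not account for request latency up
(F) TLS handshake storm — does not account for request latency up, cache hit ratio down, timeouts to downstream
(D) alone accounts for all the evidence.

D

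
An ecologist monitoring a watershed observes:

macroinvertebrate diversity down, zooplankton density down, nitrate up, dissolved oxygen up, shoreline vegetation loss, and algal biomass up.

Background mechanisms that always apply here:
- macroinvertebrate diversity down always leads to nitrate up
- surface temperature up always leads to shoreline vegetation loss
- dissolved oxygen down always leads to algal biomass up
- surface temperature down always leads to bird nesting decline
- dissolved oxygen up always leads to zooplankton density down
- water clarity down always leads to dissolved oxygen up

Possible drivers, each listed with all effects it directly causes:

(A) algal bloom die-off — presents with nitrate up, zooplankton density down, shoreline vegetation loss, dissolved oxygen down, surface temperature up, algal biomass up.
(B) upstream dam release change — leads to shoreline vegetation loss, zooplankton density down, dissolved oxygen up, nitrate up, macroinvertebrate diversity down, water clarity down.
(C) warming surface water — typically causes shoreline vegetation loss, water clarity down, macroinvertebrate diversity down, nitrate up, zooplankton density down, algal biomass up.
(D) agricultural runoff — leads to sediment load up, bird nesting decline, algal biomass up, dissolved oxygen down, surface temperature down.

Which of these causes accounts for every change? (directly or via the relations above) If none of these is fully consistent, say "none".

C

For each candidate, compare predicted effects to what was observed:
(A) algal bloom die-off — macroinvertebrate diversity down NO; zooplankton density down yes; nitrate up yes; dissolved oxygen up NO; shoreline vegetation loss yes; algal biomass up yes
(B) upstream dam release change — macroinvertebrate diversity down yes; zooplankton density down yes; nitrate up yes; dissolved oxygen up yes; shoreline vegetation loss yes; algal biomass up NO
(C) warming surface water — macroinvertebrate diversity down yes; zooplankton density down yes; nitrate up yes; dissolved oxygen up yes (by water clarity down → dissolved oxygen up); shoreline vegetation loss yes; algal biomass up yes
(D) agricultural runoff — macroinvertebrate diversity down NO; zooplankton density down NO; nitrate up NO; dissolved oxygen up NO; shoreline vegetation loss NO; algal biomass up yes
(C) alone accounts for all the evidence.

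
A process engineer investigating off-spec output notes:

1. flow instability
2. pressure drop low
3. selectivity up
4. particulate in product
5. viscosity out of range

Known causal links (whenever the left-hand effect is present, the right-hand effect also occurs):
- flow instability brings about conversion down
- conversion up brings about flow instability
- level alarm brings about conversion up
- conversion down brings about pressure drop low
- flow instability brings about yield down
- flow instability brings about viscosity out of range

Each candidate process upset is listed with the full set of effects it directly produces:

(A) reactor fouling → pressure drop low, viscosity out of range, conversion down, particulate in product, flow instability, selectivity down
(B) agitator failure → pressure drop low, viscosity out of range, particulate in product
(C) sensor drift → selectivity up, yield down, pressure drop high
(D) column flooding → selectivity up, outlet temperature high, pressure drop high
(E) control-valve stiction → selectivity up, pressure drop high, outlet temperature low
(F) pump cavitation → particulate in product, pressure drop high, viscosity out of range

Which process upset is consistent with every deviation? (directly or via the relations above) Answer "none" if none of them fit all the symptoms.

none

Testing each hypothesis:
(A) reactor fouling — flow instability match; pressure drop low match; selectivity up miss; particulate in product match; viscosity out of range match
(B) agitator failure — flow instability miss; pressure drop low match; selectivity up miss; particulate in product match; viscosity out of range match
(C) sensor drift — flow instability miss; pressure drop low miss; selectivity up match; particulate in product miss; viscosity out of range miss
(D) column flooding — flow instability miss; pressure drop low miss; selectivity up match; particulate in product miss; viscosity out of range miss
(E) control-valve stiction — fails on flow instability, pressure drop low, particulate in product, viscosity out of range (predicts pressure drop high, not pressure drop low)
(F) pump cavitation — flow instability miss; pressure drop low miss; selectivity up miss; particulate in product match; viscosity out of range match
No candidate is consistent with all observations.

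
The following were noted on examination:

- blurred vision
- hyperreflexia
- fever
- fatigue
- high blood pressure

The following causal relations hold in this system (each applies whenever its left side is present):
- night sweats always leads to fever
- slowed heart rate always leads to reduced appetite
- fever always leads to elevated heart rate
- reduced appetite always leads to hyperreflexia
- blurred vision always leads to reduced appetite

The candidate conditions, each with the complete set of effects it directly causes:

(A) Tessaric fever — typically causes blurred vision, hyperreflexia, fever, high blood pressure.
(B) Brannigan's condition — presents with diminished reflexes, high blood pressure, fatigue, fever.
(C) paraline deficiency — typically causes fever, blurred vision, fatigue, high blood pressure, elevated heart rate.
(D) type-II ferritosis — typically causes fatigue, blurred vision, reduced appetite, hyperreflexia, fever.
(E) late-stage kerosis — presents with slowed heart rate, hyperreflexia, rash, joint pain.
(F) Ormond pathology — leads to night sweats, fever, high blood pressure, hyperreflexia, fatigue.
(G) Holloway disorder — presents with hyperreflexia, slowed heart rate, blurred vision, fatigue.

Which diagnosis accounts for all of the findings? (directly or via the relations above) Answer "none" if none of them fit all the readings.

C

Per-candidate check:
(A) Tessaric fever — does not account for fatigue
(B) Brannigan's condition — blurred vision ✗; hyperreflexia ✗; fever ✓; fatigue ✓; high blood pressure ✓
(C) paraline deficiency — blurred vision ✓; hyperreflexia ✓ (via blurred vision → reduced appetite → hyperreflexia); fever ✓; fatigue ✓; high blood pressure ✓
(D) type-II ferritosis — blurred vision ✓; hyperreflexia ✓; fever ✓; fatigue ✓; high blood pressure ✗
(E) late-stage kerosis — blurred vision ✗; hyperreflexia ✓; fever ✗; fatigue ✗; high blood pressure ✗
(F) Ormond pathology — does not account for blurred vision
(G) Holloway disorder — does not account for fever, high blood pressure
Only (C) is consistent with every observation.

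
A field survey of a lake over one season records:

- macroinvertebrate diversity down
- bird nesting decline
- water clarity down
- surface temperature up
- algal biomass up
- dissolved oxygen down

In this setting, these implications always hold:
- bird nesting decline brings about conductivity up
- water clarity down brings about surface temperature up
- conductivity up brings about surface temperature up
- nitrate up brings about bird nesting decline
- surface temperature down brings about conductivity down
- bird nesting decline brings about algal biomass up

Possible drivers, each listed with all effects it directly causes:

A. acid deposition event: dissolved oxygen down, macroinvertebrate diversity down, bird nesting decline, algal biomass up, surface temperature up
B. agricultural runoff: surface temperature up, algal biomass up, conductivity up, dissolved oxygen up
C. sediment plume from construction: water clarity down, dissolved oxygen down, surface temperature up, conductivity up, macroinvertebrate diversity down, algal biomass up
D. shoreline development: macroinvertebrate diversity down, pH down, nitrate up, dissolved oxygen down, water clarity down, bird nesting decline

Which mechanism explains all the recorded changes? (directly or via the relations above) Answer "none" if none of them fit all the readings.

D

Testing each hypothesis:
(A) acid deposition event — macroinvertebrate diversity down +; bird nesting decline +; water clarity down -; surface temperature up +; algal biomass up +; dissolved oxygen down +
(B) agricultural runoff — macroinvertebrate diversity down -; bird nesting decline -; water clarity down -; surface temperature up +; algal biomass up +; dissolved oxygen down -
(C) sediment plume from construction — macroinvertebrate diversity down +; bird nesting decline -; water clarity down +; surface temperature up +; algal biomass up +; dissolved oxygen down +
(D) shoreline development — accounts for every observation (surface temperature up via water clarity down → surface temperature up)
(D) is the only candidate with no mismatches.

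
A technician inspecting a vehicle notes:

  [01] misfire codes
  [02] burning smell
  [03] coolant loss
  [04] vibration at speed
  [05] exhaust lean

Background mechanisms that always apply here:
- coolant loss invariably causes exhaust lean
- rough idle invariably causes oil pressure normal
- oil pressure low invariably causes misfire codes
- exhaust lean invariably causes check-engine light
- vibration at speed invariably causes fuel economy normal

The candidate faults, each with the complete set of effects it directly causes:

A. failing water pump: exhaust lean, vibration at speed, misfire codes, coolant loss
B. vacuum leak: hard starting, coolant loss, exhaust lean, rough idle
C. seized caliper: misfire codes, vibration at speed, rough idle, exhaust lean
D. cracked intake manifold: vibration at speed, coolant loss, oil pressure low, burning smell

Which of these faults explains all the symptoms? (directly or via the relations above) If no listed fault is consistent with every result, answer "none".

D

For each candidate, compare predicted effects to what was observed:
(A) failing water pump — misfire codes match; burning smell miss; coolant loss match; vibration at speed match; exhaust lean match
(B) vacuum leak — misfire codes miss; burning smell miss; coolant loss match; vibration at speed miss; exhaust lean match
(C) seized caliper — misfire codes match; burning smell miss; coolant loss miss; vibration at speed match; exhaust lean match
(D) cracked intake manifold — misfire codes match (via oil pressure low → misfire codes); burning smell match; coolant loss match; vibration at speed match; exhaust lean match (via coolant loss → exhaust lean)
Only (D) is consistent with every observation.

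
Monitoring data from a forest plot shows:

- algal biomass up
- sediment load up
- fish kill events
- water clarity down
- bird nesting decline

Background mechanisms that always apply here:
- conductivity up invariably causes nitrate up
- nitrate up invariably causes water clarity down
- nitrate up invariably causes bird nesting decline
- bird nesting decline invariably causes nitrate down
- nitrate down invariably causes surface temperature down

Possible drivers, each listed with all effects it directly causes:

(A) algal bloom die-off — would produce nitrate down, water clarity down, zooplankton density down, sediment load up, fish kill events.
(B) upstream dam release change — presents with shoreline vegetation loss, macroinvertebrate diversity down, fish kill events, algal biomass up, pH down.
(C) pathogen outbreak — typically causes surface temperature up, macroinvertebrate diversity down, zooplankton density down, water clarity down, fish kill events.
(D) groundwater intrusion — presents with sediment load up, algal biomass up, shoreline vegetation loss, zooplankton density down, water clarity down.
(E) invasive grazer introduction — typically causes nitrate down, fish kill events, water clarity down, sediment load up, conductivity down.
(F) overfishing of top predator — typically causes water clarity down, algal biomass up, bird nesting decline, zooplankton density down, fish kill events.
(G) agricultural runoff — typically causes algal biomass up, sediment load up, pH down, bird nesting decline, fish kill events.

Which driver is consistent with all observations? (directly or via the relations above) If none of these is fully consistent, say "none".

Checking each candidate against the observations:
(A) algal bloom die-off — algal biomass up ✗; sediment load up ✓; fish kill events ✓; water clarity down ✓; bird nesting decline ✗
(B) upstream dam release change — does not account for sediment load up, water clarity down, bird nesting decline
(C) pathogen outbreak — algal biomass up ✗; sediment load up ✗; fish kill events ✓; water clarity down ✓; bird nesting decline ✗
(D) groundwater intrusion — algal biomass up ✓; sediment load up ✓; fish kill events ✗; water clarity down ✓; bird nesting decline ✗
(E) invasive grazer introduction — does not account for algal biomass up, bird nesting decline
(F) overfishing of top predator — does not account for sediment load up
(G) agricultural runoff — algal biomass up ✓; sediment load up ✓; fish kill events ✓; water clarity down ✗; bird nesting decline ✓
None of the listed candidates fits everything.

none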